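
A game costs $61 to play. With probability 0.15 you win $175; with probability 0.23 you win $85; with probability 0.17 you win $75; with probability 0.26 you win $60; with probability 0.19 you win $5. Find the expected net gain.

E[payout] = 175·0.15 + 85·0.23 + 75·0.17 + 60·0.26 + 5·0.19
 = 26.25 + 19.55 + 12.75 + 15.6 + 0.95
 = 75.1
Net = 75.1 - 61 = 14.1

14.1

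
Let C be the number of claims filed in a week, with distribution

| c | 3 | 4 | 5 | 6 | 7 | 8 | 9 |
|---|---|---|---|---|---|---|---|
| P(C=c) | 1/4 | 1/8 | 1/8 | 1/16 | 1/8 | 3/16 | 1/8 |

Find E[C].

5.75

E[C] = Σ c·P(C=c)
 = 3·1/4 + 4·1/8 + 5·1/8 + 6·1/16 + 7·1/8 + 8·3/16 + 9·1/8
 = 3/4 + 1/2 + 5/8 + 3/8 + 7/8 + 3/2 + 9/8
 = 23/4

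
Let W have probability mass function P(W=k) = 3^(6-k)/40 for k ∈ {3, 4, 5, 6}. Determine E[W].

3.45

E[W] = Σ w·P(W=w)
 = 3·27/40 + 4·9/40 + 5·3/40 + 6·1/40
 = 81/40 + 9/10 + 3/8 + 3/20
 = 69/20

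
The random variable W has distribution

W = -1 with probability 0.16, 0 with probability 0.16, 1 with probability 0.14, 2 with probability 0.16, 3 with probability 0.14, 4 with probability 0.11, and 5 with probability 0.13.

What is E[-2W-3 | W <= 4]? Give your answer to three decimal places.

P(W <= 4) = 0.16 + 0.16 + 0.14 + 0.16 + 0.14 + 0.11 = 0.87.
E[-2W-3 | W <= 4] = [(-1)·0.16 + (-3)·0.16 + (-5)·0.14 + (-7)·0.16 + (-9)·0.14 + (-11)·0.11] / 0.87
 = -4.93 / 0.87
 = -17/3

-5.667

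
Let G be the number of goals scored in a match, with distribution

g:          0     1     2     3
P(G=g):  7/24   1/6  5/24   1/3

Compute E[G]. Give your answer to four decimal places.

E[G] = Σ g·P(G=g)
 = 0·7/24 + 1·1/6 + 2·5/24 + 3·1/3
 = 0 + 1/6 + 5/12 + 1
 = 19/12

1.5833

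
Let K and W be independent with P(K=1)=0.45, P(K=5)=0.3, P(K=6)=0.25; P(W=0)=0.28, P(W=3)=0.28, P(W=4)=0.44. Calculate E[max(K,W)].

4.296

E[max(K,W)] = Σ_k Σ_w max(k,w) · P(K=k)P(W=w)
 = 1·0.126 + 3·0.126 + 4·0.198 + 5·0.084 + 5·0.084 + 5·0.132 + 6·0.07 + 6·0.07 + 6·0.11
 = 0.126 + 0.378 + 0.792 + 0.42 + 0.42 + 0.66 + 0.42 + 0.42 + 0.66
 = 4.296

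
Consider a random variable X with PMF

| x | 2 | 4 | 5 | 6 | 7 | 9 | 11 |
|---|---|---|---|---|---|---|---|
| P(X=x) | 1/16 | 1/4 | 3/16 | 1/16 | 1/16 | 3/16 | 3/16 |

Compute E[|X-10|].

E[|X-10|] = Σ |x-10|·P(X=x)
 = 8·1/16 + 6·1/4 + 5·3/16 + 4·1/16 + 3·1/16 + 1·3/16 + 1·3/16
 = 1/2 + 3/2 + 15/16 + 1/4 + 3/16 + 3/16 + 3/16
 = 15/4

3.75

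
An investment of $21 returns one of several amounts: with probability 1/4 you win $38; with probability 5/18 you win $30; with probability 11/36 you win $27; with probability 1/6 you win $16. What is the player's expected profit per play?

7.75

E[payout] = 38·1/4 + 30·5/18 + 27·11/36 + 16·1/6
 = 19/2 + 25/3 + 33/4 + 8/3
 = 115/4
Net = 115/4 - 21 = 31/4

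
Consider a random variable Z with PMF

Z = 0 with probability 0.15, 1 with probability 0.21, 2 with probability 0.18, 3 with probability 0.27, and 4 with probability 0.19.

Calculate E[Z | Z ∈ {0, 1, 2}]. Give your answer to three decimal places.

P(Z ∈ {0, 1, 2}) = 0.15 + 0.21 + 0.18 = 0.54.
E[Z | Z ∈ {0, 1, 2}] = [0·0.15 + 1·0.21 + 2·0.18] / 0.54
 = 0.57 / 0.54
 = 19/18

1.056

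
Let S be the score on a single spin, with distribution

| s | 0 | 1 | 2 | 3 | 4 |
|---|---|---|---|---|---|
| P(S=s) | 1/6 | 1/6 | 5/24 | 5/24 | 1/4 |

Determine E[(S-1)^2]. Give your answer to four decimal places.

E[(S-1)^2] = Σ (s-1)^2·P(S=s)
 = 1·1/6 + 0·1/6 + 1·5/24 + 4·5/24 + 9·1/4
 = 1/6 + 0 + 5/24 + 5/6 + 9/4
 = 83/24

3.4583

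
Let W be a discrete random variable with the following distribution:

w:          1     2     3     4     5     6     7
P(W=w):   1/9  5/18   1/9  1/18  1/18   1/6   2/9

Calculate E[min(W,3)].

E[min(W,3)] = Σ min(w,3)·P(W=w)
 = 1·1/9 + 2·5/18 + 3·1/9 + 3·1/18 + 3·1/18 + 3·1/6 + 3·2/9
 = 1/9 + 5/9 + 1/3 + 1/6 + 1/6 + 1/2 + 2/3
 = 5/2

2.5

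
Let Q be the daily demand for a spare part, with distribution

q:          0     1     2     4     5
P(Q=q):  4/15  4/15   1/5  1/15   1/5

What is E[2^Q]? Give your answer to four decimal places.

9.0667

E[2^Q] = Σ 2^q·P(Q=q)
 = 1·4/15 + 2·4/15 + 4·1/5 + 16·1/15 + 32·1/5
 = 4/15 + 8/15 + 4/5 + 16/15 + 32/5
 = 136/15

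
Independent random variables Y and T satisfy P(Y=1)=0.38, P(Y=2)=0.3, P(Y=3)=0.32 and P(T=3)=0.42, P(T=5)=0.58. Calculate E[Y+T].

E[Y+T] = Σ_y Σ_t (y+t) · P(Y=y)P(T=t)
 = 4·0.1596 + 6·0.2204 + 5·0.126 + 7·0.174 + 6·0.1344 + 8·0.1856
 = 0.6384 + 1.3224 + 0.63 + 1.218 + 0.8064 + 1.4848
 = 6.1

6.1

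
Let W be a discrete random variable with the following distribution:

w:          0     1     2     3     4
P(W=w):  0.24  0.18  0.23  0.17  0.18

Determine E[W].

E[W] = Σ w·P(W=w)
 = 0·0.24 + 1·0.18 + 2·0.23 + 3·0.17 + 4·0.18
 = 0 + 0.18 + 0.46 + 0.51 + 0.72
 = 1.87

1.87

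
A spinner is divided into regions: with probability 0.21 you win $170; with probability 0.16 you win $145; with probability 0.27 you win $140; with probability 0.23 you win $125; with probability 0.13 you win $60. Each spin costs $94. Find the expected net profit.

E[payout] = 170·0.21 + 145·0.16 + 140·0.27 + 125·0.23 + 60·0.13
 = 35.7 + 23.2 + 37.8 + 28.75 + 7.8
 = 133.25
Net = 133.25 - 94 = 39.25

39.25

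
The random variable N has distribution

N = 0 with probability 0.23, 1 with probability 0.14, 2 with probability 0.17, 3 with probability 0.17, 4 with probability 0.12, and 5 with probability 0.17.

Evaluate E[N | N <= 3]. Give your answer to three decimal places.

P(N <= 3) = 0.23 + 0.14 + 0.17 + 0.17 = 0.71.
E[N | N <= 3] = [0·0.23 + 1·0.14 + 2·0.17 + 3·0.17] / 0.71
 = 0.99 / 0.71
 = 99/71

1.394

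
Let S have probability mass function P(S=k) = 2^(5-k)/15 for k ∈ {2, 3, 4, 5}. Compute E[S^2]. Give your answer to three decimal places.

8.333

E[S^2] = Σ s^2·P(S=s)
 = 4·8/15 + 9·4/15 + 16·2/15 + 25·1/15
 = 32/15 + 12/5 + 32/15 + 5/3
 = 25/3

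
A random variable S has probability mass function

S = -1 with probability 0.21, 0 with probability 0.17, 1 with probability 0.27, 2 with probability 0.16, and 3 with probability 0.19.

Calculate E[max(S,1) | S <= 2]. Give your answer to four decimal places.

P(S <= 2) = 0.21 + 0.17 + 0.27 + 0.16 = 0.81.
E[max(S,1) | S <= 2] = [1·0.21 + 1·0.17 + 1·0.27 + 2·0.16] / 0.81
 = 0.97 / 0.81
 = 97/81

1.1975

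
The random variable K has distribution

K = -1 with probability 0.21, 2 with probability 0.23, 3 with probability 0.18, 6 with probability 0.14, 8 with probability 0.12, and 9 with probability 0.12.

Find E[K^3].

185.65

E[K^3] = Σ k^3·P(K=k)
 = (-1)·0.21 + 8·0.23 + 27·0.18 + 216·0.14 + 512·0.12 + 729·0.12
 = (-0.21) + 1.84 + 4.86 + 30.24 + 61.44 + 87.48
 = 185.65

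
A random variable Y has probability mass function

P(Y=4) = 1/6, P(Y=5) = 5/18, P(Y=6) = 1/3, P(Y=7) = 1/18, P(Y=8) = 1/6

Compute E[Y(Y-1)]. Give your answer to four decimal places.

29.2222

E[Y(Y-1)] = Σ y(y-1)·P(Y=y)
 = 12·1/6 + 20·5/18 + 30·1/3 + 42·1/18 + 56·1/6
 = 2 + 50/9 + 10 + 7/3 + 28/3
 = 263/9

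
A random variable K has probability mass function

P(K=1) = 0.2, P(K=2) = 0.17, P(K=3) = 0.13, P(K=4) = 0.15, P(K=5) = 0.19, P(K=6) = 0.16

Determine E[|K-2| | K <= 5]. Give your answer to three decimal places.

1.429

P(K <= 5) = 0.2 + 0.17 + 0.13 + 0.15 + 0.19 = 0.84.
E[|K-2| | K <= 5] = [1·0.2 + 0·0.17 + 1·0.13 + 2·0.15 + 3·0.19] / 0.84
 = 1.2 / 0.84
 = 10/7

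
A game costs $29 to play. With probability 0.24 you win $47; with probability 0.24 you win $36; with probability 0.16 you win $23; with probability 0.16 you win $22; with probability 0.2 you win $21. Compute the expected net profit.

E[payout] = 47·0.24 + 36·0.24 + 23·0.16 + 22·0.16 + 21·0.2
 = 11.28 + 8.64 + 3.68 + 3.52 + 4.2
 = 31.32
Net = 31.32 - 29 = 2.32

2.32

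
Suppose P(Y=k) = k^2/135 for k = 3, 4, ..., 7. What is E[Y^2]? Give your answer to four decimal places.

34.5111

E[Y^2] = Σ y^2·P(Y=y)
 = 9·1/15 + 16·16/135 + 25·5/27 + 36·4/15 + 49·49/135
 = 3/5 + 256/135 + 125/27 + 48/5 + 2401/135
 = 1553/45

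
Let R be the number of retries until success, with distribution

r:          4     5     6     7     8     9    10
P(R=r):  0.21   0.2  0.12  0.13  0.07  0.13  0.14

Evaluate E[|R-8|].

E[|R-8|] = Σ |r-8|·P(R=r)
 = 4·0.21 + 3·0.2 + 2·0.12 + 1·0.13 + 0·0.07 + 1·0.13 + 2·0.14
 = 0.84 + 0.6 + 0.24 + 0.13 + 0 + 0.13 + 0.28
 = 2.22

2.22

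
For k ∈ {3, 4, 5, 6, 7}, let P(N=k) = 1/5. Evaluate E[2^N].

E[2^N] = Σ 2^n·P(N=n)
 = 8·1/5 + 16·1/5 + 32·1/5 + 64·1/5 + 128·1/5
 = 8/5 + 16/5 + 32/5 + 64/5 + 128/5
 = 248/5

49.6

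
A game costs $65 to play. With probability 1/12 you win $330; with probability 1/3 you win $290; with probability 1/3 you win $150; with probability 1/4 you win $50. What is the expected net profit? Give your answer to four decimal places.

E[payout] = 330·1/12 + 290·1/3 + 150·1/3 + 50·1/4
 = 55/2 + 290/3 + 50 + 25/2
 = 560/3
Net = 560/3 - 65 = 365/3

121.6667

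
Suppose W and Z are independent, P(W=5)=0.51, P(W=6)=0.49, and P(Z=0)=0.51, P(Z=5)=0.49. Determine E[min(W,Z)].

2.45

E[min(W,Z)] = Σ_w Σ_z min(w,z) · P(W=w)P(Z=z)
 = 0·0.2601 + 5·0.2499 + 0·0.2499 + 5·0.2401
 = 0 + 1.2495 + 0 + 1.2005
 = 2.45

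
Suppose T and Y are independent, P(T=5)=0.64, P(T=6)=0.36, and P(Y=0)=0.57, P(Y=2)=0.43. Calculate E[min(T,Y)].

0.86

E[min(T,Y)] = Σ_t Σ_y min(t,y) · P(T=t)P(Y=y)
 = 0·0.3648 + 2·0.2752 + 0·0.2052 + 2·0.1548
 = 0 + 0.5504 + 0 + 0.3096
 = 0.86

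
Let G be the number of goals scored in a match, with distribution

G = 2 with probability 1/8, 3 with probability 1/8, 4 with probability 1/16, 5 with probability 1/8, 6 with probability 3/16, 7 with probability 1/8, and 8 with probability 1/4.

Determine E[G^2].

34.625

E[G^2] = Σ g^2·P(G=g)
 = 4·1/8 + 9·1/8 + 16·1/16 + 25·1/8 + 36·3/16 + 49·1/8 + 64·1/4
 = 1/2 + 9/8 + 1 + 25/8 + 27/4 + 49/8 + 16
 = 277/8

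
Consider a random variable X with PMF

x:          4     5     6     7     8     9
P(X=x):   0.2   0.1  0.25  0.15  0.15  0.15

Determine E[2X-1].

E[2X-1] = Σ (2x-1)·P(X=x)
 = 7·0.2 + 9·0.1 + 11·0.25 + 13·0.15 + 15·0.15 + 17·0.15
 = 1.4 + 0.9 + 2.75 + 1.95 + 2.25 + 2.55
 = 11.8

11.8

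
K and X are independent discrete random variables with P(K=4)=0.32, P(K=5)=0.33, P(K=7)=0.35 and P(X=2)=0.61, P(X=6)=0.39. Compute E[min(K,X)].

3.1817

E[min(K,X)] = Σ_k Σ_x min(k,x) · P(K=k)P(X=x)
 = 2·0.1952 + 4·0.1248 + 2·0.2013 + 5·0.1287 + 2·0.2135 + 6·0.1365
 = 0.3904 + 0.4992 + 0.4026 + 0.6435 + 0.427 + 0.819
 = 3.1817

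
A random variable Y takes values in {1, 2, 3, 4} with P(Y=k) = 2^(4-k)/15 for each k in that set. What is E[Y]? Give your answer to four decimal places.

E[Y] = Σ y·P(Y=y)
 = 1·8/15 + 2·4/15 + 3·2/15 + 4·1/15
 = 8/15 + 8/15 + 2/5 + 4/15
 = 26/15

1.7333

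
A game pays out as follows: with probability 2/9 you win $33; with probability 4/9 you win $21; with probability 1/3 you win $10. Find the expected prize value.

20

E[payout] = 33·2/9 + 21·4/9 + 10·1/3
 = 22/3 + 28/3 + 10/3
 = 20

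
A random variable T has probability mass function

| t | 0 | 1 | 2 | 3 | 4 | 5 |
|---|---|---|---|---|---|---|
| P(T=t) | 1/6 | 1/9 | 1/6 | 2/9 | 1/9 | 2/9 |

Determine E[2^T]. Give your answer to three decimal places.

11.722

E[2^T] = Σ 2^t·P(T=t)
 = 1·1/6 + 2·1/9 + 4·1/6 + 8·2/9 + 16·1/9 + 32·2/9
 = 1/6 + 2/9 + 2/3 + 16/9 + 16/9 + 64/9
 = 211/18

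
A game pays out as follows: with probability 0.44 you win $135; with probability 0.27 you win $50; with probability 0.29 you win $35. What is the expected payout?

E[payout] = 135·0.44 + 50·0.27 + 35·0.29
 = 59.4 + 13.5 + 10.15
 = 83.05

83.05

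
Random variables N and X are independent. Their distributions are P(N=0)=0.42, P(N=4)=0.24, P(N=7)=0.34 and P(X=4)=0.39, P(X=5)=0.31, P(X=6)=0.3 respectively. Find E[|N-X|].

E[|N-X|] = Σ_n Σ_x |n-x| · P(N=n)P(X=x)
 = 4·0.1638 + 5·0.1302 + 6·0.126 + 0·0.0936 + 1·0.0744 + 2·0.072 + 3·0.1326 + 2·0.1054 + 1·0.102
 = 0.6552 + 0.651 + 0.756 + 0 + 0.0744 + 0.144 + 0.3978 + 0.2108 + 0.102
 = 2.9912

2.9912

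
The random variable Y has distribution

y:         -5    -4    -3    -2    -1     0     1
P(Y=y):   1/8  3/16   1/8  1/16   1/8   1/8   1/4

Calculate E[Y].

-1.75

E[Y] = Σ y·P(Y=y)
 = (-5)·1/8 + (-4)·3/16 + (-3)·1/8 + (-2)·1/16 + (-1)·1/8 + 0·1/8 + 1·1/4
 = (-5/8) + (-3/4) + (-3/8) + (-1/8) + (-1/8) + 0 + 1/4
 = -7/4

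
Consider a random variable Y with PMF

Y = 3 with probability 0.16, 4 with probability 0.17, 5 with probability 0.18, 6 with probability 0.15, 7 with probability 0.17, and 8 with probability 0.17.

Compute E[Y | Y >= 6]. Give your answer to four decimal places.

P(Y >= 6) = 0.15 + 0.17 + 0.17 = 0.49.
E[Y | Y >= 6] = [6·0.15 + 7·0.17 + 8·0.17] / 0.49
 = 3.45 / 0.49
 = 345/49

7.0408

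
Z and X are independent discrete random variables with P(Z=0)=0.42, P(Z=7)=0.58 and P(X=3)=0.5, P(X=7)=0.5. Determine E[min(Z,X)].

E[min(Z,X)] = Σ_z Σ_x min(z,x) · P(Z=z)P(X=x)
 = 0·0.21 + 0·0.21 + 3·0.29 + 7·0.29
 = 0 + 0 + 0.87 + 2.03
 = 2.9

2.9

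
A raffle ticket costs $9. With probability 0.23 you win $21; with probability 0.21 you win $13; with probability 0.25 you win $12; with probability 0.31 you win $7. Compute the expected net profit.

E[payout] = 21·0.23 + 13·0.21 + 12·0.25 + 7·0.31
 = 4.83 + 2.73 + 3 + 2.17
 = 12.73
Net = 12.73 - 9 = 3.73

3.73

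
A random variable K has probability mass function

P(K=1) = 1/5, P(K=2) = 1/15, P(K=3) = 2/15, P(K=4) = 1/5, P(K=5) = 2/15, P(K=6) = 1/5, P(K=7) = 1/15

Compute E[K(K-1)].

14.8

E[K(K-1)] = Σ k(k-1)·P(K=k)
 = 0·1/5 + 2·1/15 + 6·2/15 + 12·1/5 + 20·2/15 + 30·1/5 + 42·1/15
 = 0 + 2/15 + 4/5 + 12/5 + 8/3 + 6 + 14/5
 = 74/5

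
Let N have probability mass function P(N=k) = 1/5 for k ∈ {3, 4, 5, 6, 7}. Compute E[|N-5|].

E[|N-5|] = Σ |n-5|·P(N=n)
 = 2·1/5 + 1·1/5 + 0·1/5 + 1·1/5 + 2·1/5
 = 2/5 + 1/5 + 0 + 1/5 + 2/5
 = 6/5

1.2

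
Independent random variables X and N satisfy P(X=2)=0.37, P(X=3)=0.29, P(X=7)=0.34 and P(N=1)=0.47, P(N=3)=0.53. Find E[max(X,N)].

4.1861

E[max(X,N)] = Σ_x Σ_n max(x,n) · P(X=x)P(N=n)
 = 2·0.1739 + 3·0.1961 + 3·0.1363 + 3·0.1537 + 7·0.1598 + 7·0.1802
 = 0.3478 + 0.5883 + 0.4089 + 0.4611 + 1.1186 + 1.2614
 = 4.1861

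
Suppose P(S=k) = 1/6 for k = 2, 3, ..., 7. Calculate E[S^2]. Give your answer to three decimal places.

E[S^2] = Σ s^2·P(S=s)
 = 4·1/6 + 9·1/6 + 16·1/6 + 25·1/6 + 36·1/6 + 49·1/6
 = 2/3 + 3/2 + 8/3 + 25/6 + 6 + 49/6
 = 139/6

23.167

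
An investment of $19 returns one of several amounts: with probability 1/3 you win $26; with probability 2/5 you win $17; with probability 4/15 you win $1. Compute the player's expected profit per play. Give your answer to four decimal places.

E[payout] = 26·1/3 + 17·2/5 + 1·4/15
 = 26/3 + 34/5 + 4/15
 = 236/15
Net = 236/15 - 19 = -49/15

-3.2667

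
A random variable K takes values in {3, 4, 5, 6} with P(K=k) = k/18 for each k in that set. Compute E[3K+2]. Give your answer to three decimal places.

16.333

E[3K+2] = Σ (3k+2)·P(K=k)
 = 11·1/6 + 14·2/9 + 17·5/18 + 20·1/3
 = 11/6 + 28/9 + 85/18 + 20/3
 = 49/3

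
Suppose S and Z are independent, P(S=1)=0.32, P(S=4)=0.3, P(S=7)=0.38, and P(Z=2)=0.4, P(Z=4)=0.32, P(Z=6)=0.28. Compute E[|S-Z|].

E[|S-Z|] = Σ_s Σ_z |s-z| · P(S=s)P(Z=z)
 = 1·0.128 + 3·0.1024 + 5·0.0896 + 2·0.12 + 0·0.096 + 2·0.084 + 5·0.152 + 3·0.1216 + 1·0.1064
 = 0.128 + 0.3072 + 0.448 + 0.24 + 0 + 0.168 + 0.76 + 0.3648 + 0.1064
 = 2.5224

2.5224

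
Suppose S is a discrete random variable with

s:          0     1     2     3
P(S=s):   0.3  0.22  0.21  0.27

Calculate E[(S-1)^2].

E[(S-1)^2] = Σ (s-1)^2·P(S=s)
 = 1·0.3 + 0·0.22 + 1·0.21 + 4·0.27
 = 0.3 + 0 + 0.21 + 1.08
 = 1.59

1.59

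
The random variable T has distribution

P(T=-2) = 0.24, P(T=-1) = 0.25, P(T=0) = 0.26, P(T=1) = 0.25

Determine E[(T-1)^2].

E[(T-1)^2] = Σ (t-1)^2·P(T=t)
 = 9·0.24 + 4·0.25 + 1·0.26 + 0·0.25
 = 2.16 + 1 + 0.26 + 0
 = 3.42

3.42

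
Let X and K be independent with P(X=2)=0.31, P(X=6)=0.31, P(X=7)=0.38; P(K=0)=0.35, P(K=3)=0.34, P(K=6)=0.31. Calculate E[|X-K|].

E[|X-K|] = Σ_x Σ_k |x-k| · P(X=x)P(K=k)
 = 2·0.1085 + 1·0.1054 + 4·0.0961 + 6·0.1085 + 3·0.1054 + 0·0.0961 + 7·0.133 + 4·0.1292 + 1·0.1178
 = 0.217 + 0.1054 + 0.3844 + 0.651 + 0.3162 + 0 + 0.931 + 0.5168 + 0.1178
 = 3.2396

3.2396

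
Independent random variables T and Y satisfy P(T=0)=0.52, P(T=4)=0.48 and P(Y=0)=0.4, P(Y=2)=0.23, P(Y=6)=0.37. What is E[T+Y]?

4.6

E[T+Y] = Σ_t Σ_y (t+y) · P(T=t)P(Y=y)
 = 0·0.208 + 2·0.1196 + 6·0.1924 + 4·0.192 + 6·0.1104 + 10·0.1776
 = 0 + 0.2392 + 1.1544 + 0.768 + 0.6624 + 1.776
 = 4.6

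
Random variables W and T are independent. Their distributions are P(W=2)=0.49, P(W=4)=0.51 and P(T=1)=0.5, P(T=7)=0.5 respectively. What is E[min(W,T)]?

E[min(W,T)] = Σ_w Σ_t min(w,t) · P(W=w)P(T=t)
 = 1·0.245 + 2·0.245 + 1·0.255 + 4·0.255
 = 0.245 + 0.49 + 0.255 + 1.02
 = 2.01

2.01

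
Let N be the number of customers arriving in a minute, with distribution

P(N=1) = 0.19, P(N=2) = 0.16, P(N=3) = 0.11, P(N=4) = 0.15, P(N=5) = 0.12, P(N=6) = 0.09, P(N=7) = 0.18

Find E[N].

E[N] = Σ n·P(N=n)
 = 1·0.19 + 2·0.16 + 3·0.11 + 4·0.15 + 5·0.12 + 6·0.09 + 7·0.18
 = 0.19 + 0.32 + 0.33 + 0.6 + 0.6 + 0.54 + 1.26
 = 3.84

3.84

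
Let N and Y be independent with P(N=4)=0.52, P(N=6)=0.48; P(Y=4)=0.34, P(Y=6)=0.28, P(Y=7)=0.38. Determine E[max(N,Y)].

6.0264

E[max(N,Y)] = Σ_n Σ_y max(n,y) · P(N=n)P(Y=y)
 = 4·0.1768 + 6·0.1456 + 7·0.1976 + 6·0.1632 + 6·0.1344 + 7·0.1824
 = 0.7072 + 0.8736 + 1.3832 + 0.9792 + 0.8064 + 1.2768
 = 6.0264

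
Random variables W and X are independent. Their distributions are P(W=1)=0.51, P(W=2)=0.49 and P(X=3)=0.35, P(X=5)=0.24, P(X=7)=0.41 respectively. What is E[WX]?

7.6288

E[WX] = Σ_w Σ_x wx · P(W=w)P(X=x)
 = 3·0.1785 + 5·0.1224 + 7·0.2091 + 6·0.1715 + 10·0.1176 + 14·0.2009
 = 0.5355 + 0.612 + 1.4637 + 1.029 + 1.176 + 2.8126
 = 7.6288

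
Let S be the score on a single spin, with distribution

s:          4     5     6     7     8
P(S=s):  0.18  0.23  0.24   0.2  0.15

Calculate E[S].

5.91

E[S] = Σ s·P(S=s)
 = 4·0.18 + 5·0.23 + 6·0.24 + 7·0.2 + 8·0.15
 = 0.72 + 1.15 + 1.44 + 1.4 + 1.2
 = 5.91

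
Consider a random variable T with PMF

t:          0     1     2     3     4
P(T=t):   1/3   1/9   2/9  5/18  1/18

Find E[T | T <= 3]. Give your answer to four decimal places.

P(T <= 3) = 1/3 + 1/9 + 2/9 + 5/18 = 17/18.
E[T | T <= 3] = [0·1/3 + 1·1/9 + 2·2/9 + 3·5/18] / (17/18)
 = 25/18 / (17/18)
 = 25/17

1.4706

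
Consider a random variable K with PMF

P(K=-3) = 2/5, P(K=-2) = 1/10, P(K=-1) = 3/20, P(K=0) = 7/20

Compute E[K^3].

E[K^3] = Σ k^3·P(K=k)
 = (-27)·2/5 + (-8)·1/10 + (-1)·3/20 + 0·7/20
 = (-54/5) + (-4/5) + (-3/20) + 0
 = -47/4

-11.75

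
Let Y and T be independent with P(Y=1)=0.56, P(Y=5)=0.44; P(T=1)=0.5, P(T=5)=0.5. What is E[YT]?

E[YT] = Σ_y Σ_t yt · P(Y=y)P(T=t)
 = 1·0.28 + 5·0.28 + 5·0.22 + 25·0.22
 = 0.28 + 1.4 + 1.1 + 5.5
 = 8.28

8.28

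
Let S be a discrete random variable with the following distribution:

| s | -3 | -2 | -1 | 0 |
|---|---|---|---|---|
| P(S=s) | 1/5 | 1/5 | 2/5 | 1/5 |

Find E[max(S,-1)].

E[max(S,-1)] = Σ max(s,-1)·P(S=s)
 = (-1)·1/5 + (-1)·1/5 + (-1)·2/5 + 0·1/5
 = (-1/5) + (-1/5) + (-2/5) + 0
 = -4/5

-0.8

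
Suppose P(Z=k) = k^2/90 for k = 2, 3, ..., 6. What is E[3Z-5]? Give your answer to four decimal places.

E[3Z-5] = Σ (3z-5)·P(Z=z)
 = 1·2/45 + 4·1/10 + 7·8/45 + 10·5/18 + 13·2/5
 = 2/45 + 2/5 + 56/45 + 25/9 + 26/5
 = 29/3

9.6667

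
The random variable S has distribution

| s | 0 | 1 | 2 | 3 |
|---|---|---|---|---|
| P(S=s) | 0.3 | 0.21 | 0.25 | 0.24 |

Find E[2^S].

3.64

E[2^S] = Σ 2^s·P(S=s)
 = 1·0.3 + 2·0.21 + 4·0.25 + 8·0.24
 = 0.3 + 0.42 + 1 + 1.92
 = 3.64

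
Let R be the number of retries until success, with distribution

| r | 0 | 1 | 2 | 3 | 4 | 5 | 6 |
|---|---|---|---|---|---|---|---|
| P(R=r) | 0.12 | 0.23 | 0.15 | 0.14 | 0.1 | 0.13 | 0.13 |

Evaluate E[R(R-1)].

8.84

E[R(R-1)] = Σ r(r-1)·P(R=r)
 = 0·0.12 + 0·0.23 + 2·0.15 + 6·0.14 + 12·0.1 + 20·0.13 + 30·0.13
 = 0 + 0 + 0.3 + 0.84 + 1.2 + 2.6 + 3.9
 = 8.84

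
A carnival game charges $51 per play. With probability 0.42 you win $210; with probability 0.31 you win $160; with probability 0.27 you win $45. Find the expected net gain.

E[payout] = 210·0.42 + 160·0.31 + 45·0.27
 = 88.2 + 49.6 + 12.15
 = 149.95
Net = 149.95 - 51 = 98.95

98.95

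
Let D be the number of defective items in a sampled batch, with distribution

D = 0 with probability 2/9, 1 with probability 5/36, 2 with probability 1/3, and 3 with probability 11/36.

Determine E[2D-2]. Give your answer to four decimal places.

1.4444

E[2D-2] = Σ (2d-2)·P(D=d)
 = (-2)·2/9 + 0·5/36 + 2·1/3 + 4·11/36
 = (-4/9) + 0 + 2/3 + 11/9
 = 13/9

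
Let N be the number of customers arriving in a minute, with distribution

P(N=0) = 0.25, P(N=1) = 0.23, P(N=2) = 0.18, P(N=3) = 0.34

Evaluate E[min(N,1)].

0.75

E[min(N,1)] = Σ min(n,1)·P(N=n)
 = 0·0.25 + 1·0.23 + 1·0.18 + 1·0.34
 = 0 + 0.23 + 0.18 + 0.34
 = 0.75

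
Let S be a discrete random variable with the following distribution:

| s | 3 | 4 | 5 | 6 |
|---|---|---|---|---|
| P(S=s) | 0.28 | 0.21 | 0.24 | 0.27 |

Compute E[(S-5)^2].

1.6

E[(S-5)^2] = Σ (s-5)^2·P(S=s)
 = 4·0.28 + 1·0.21 + 0·0.24 + 1·0.27
 = 1.12 + 0.21 + 0 + 0.27
 = 1.6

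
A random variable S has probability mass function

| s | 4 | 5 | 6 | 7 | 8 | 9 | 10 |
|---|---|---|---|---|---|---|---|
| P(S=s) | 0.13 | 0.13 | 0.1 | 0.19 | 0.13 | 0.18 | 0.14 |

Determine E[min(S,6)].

5.61

E[min(S,6)] = Σ min(s,6)·P(S=s)
 = 4·0.13 + 5·0.13 + 6·0.1 + 6·0.19 + 6·0.13 + 6·0.18 + 6·0.14
 = 0.52 + 0.65 + 0.6 + 1.14 + 0.78 + 1.08 + 0.84
 = 5.61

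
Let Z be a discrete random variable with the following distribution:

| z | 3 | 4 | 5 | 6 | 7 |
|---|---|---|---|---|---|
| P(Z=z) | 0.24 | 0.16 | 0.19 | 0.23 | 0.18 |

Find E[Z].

4.95

E[Z] = Σ z·P(Z=z)
 = 3·0.24 + 4·0.16 + 5·0.19 + 6·0.23 + 7·0.18
 = 0.72 + 0.64 + 0.95 + 1.38 + 1.26
 = 4.95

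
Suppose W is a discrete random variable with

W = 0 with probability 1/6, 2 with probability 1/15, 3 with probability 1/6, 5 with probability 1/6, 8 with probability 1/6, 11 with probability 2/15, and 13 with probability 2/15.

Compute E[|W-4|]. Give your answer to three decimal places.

E[|W-4|] = Σ |w-4|·P(W=w)
 = 4·1/6 + 2·1/15 + 1·1/6 + 1·1/6 + 4·1/6 + 7·2/15 + 9·2/15
 = 2/3 + 2/15 + 1/6 + 1/6 + 2/3 + 14/15 + 6/5
 = 59/15

3.933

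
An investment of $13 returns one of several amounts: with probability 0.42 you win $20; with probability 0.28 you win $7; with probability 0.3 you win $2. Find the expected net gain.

E[payout] = 20·0.42 + 7·0.28 + 2·0.3
 = 8.4 + 1.96 + 0.6
 = 10.96
Net = 10.96 - 13 = -2.04

-2.04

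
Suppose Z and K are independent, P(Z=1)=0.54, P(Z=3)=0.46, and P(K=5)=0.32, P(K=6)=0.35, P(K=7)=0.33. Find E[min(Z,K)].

E[min(Z,K)] = Σ_z Σ_k min(z,k) · P(Z=z)P(K=k)
 = 1·0.1728 + 1·0.189 + 1·0.1782 + 3·0.1472 + 3·0.161 + 3·0.1518
 = 0.1728 + 0.189 + 0.1782 + 0.4416 + 0.483 + 0.4554
 = 1.92

1.92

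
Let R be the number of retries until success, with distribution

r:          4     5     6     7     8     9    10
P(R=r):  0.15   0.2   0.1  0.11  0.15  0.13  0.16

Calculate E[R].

6.94

E[R] = Σ r·P(R=r)
 = 4·0.15 + 5·0.2 + 6·0.1 + 7·0.11 + 8·0.15 + 9·0.13 + 10·0.16
 = 0.6 + 1 + 0.6 + 0.77 + 1.2 + 1.17 + 1.6
 = 6.94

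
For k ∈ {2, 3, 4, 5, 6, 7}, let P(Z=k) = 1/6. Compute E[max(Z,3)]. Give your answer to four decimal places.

E[max(Z,3)] = Σ max(z,3)·P(Z=z)
 = 3·1/6 + 3·1/6 + 4·1/6 + 5·1/6 + 6·1/6 + 7·1/6
 = 1/2 + 1/2 + 2/3 + 5/6 + 1 + 7/6
 = 14/3

4.6667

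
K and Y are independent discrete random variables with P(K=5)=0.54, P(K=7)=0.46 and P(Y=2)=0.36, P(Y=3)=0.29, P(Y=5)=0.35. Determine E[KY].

E[KY] = Σ_k Σ_y ky · P(K=k)P(Y=y)
 = 10·0.1944 + 15·0.1566 + 25·0.189 + 14·0.1656 + 21·0.1334 + 35·0.161
 = 1.944 + 2.349 + 4.725 + 2.3184 + 2.8014 + 5.635
 = 19.7728

19.7728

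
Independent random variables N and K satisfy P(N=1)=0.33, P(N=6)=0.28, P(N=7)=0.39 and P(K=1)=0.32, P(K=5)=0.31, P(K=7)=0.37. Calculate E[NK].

21.1404

E[NK] = Σ_n Σ_k nk · P(N=n)P(K=k)
 = 1·0.1056 + 5·0.1023 + 7·0.1221 + 6·0.0896 + 30·0.0868 + 42·0.1036 + 7·0.1248 + 35·0.1209 + 49·0.1443
 = 0.1056 + 0.5115 + 0.8547 + 0.5376 + 2.604 + 4.3512 + 0.8736 + 4.2315 + 7.0707
 = 21.1404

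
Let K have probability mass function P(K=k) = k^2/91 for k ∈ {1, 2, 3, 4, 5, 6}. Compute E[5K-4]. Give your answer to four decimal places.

E[5K-4] = Σ (5k-4)·P(K=k)
 = 1·1/91 + 6·4/91 + 11·9/91 + 16·16/91 + 21·25/91 + 26·36/91
 = 1/91 + 24/91 + 99/91 + 256/91 + 75/13 + 72/7
 = 263/13

20.2308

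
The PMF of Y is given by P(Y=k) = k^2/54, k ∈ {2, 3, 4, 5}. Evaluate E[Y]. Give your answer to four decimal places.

E[Y] = Σ y·P(Y=y)
 = 2·2/27 + 3·1/6 + 4·8/27 + 5·25/54
 = 4/27 + 1/2 + 32/27 + 125/54
 = 112/27

4.1481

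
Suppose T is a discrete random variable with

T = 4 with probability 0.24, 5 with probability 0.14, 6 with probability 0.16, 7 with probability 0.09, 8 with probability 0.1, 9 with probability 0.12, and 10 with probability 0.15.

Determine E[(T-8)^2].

E[(T-8)^2] = Σ (t-8)^2·P(T=t)
 = 16·0.24 + 9·0.14 + 4·0.16 + 1·0.09 + 0·0.1 + 1·0.12 + 4·0.15
 = 3.84 + 1.26 + 0.64 + 0.09 + 0 + 0.12 + 0.6
 = 6.55

6.55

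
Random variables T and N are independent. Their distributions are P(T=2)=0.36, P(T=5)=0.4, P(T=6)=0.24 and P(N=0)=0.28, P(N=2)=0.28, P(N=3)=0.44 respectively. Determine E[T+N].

E[T+N] = Σ_t Σ_n (t+n) · P(T=t)P(N=n)
 = 2·0.1008 + 4·0.1008 + 5·0.1584 + 5·0.112 + 7·0.112 + 8·0.176 + 6·0.0672 + 8·0.0672 + 9·0.1056
 = 0.2016 + 0.4032 + 0.792 + 0.56 + 0.784 + 1.408 + 0.4032 + 0.5376 + 0.9504
 = 6.04

6.04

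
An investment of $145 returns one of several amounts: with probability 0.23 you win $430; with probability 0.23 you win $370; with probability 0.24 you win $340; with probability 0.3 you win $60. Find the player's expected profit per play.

E[payout] = 430·0.23 + 370·0.23 + 340·0.24 + 60·0.3
 = 98.9 + 85.1 + 81.6 + 18
 = 283.6
Net = 283.6 - 145 = 138.6

138.6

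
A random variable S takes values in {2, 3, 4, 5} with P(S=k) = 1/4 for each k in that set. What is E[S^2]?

13.5

E[S^2] = Σ s^2·P(S=s)
 = 4·1/4 + 9·1/4 + 16·1/4 + 25·1/4
 = 1 + 9/4 + 4 + 25/4
 = 27/2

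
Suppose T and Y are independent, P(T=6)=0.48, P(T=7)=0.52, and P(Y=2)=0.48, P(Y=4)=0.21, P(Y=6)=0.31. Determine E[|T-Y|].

2.86

E[|T-Y|] = Σ_t Σ_y |t-y| · P(T=t)P(Y=y)
 = 4·0.2304 + 2·0.1008 + 0·0.1488 + 5·0.2496 + 3·0.1092 + 1·0.1612
 = 0.9216 + 0.2016 + 0 + 1.248 + 0.3276 + 0.1612
 = 2.86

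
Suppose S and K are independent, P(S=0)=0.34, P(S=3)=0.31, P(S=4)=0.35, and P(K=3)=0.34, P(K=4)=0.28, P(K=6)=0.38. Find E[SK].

10.2986

E[SK] = Σ_s Σ_k sk · P(S=s)P(K=k)
 = 0·0.1156 + 0·0.0952 + 0·0.1292 + 9·0.1054 + 12·0.0868 + 18·0.1178 + 12·0.119 + 16·0.098 + 24·0.133
 = 0 + 0 + 0 + 0.9486 + 1.0416 + 2.1204 + 1.428 + 1.568 + 3.192
 = 10.2986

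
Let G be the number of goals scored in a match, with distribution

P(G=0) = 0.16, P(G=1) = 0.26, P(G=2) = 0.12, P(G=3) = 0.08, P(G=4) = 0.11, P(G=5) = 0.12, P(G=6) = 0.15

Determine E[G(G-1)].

8.94

E[G(G-1)] = Σ g(g-1)·P(G=g)
 = 0·0.16 + 0·0.26 + 2·0.12 + 6·0.08 + 12·0.11 + 20·0.12 + 30·0.15
 = 0 + 0 + 0.24 + 0.48 + 1.32 + 2.4 + 4.5
 = 8.94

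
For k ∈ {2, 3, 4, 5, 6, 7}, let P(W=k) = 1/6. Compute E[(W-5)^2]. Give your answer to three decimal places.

E[(W-5)^2] = Σ (w-5)^2·P(W=w)
 = 9·1/6 + 4·1/6 + 1·1/6 + 0·1/6 + 1·1/6 + 4·1/6
 = 3/2 + 2/3 + 1/6 + 0 + 1/6 + 2/3
 = 19/6

3.167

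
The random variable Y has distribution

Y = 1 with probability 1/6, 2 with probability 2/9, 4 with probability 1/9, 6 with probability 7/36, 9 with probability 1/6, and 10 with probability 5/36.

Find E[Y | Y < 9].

3.2

P(Y < 9) = 1/6 + 2/9 + 1/9 + 7/36 = 25/36.
E[Y | Y < 9] = [1·1/6 + 2·2/9 + 4·1/9 + 6·7/36] / (25/36)
 = 20/9 / (25/36)
 = 16/5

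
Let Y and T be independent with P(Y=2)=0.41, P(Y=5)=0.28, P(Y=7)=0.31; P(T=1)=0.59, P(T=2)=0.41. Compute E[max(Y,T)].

4.39

E[max(Y,T)] = Σ_y Σ_t max(y,t) · P(Y=y)P(T=t)
 = 2·0.2419 + 2·0.1681 + 5·0.1652 + 5·0.1148 + 7·0.1829 + 7·0.1271
 = 0.4838 + 0.3362 + 0.826 + 0.574 + 1.2803 + 0.8897
 = 4.39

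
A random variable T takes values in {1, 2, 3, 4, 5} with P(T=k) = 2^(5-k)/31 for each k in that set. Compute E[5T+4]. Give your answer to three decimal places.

E[5T+4] = Σ (5t+4)·P(T=t)
 = 9·16/31 + 14·8/31 + 19·4/31 + 24·2/31 + 29·1/31
 = 144/31 + 112/31 + 76/31 + 48/31 + 29/31
 = 409/31

13.194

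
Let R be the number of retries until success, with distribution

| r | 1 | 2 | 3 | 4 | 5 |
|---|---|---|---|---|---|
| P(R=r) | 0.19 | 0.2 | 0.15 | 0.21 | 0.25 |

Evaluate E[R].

E[R] = Σ r·P(R=r)
 = 1·0.19 + 2·0.2 + 3·0.15 + 4·0.21 + 5·0.25
 = 0.19 + 0.4 + 0.45 + 0.84 + 1.25
 = 3.13

3.13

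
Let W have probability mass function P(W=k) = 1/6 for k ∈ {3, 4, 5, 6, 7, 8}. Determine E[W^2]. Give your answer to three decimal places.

33.167

E[W^2] = Σ w^2·P(W=w)
 = 9·1/6 + 16·1/6 + 25·1/6 + 36·1/6 + 49·1/6 + 64·1/6
 = 3/2 + 8/3 + 25/6 + 6 + 49/6 + 32/3
 = 199/6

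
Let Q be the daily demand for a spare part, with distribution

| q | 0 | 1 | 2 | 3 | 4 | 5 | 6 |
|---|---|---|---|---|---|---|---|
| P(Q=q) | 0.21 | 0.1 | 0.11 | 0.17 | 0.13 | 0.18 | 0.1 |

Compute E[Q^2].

12.25

E[Q^2] = Σ q^2·P(Q=q)
 = 0·0.21 + 1·0.1 + 4·0.11 + 9·0.17 + 16·0.13 + 25·0.18 + 36·0.1
 = 0 + 0.1 + 0.44 + 1.53 + 2.08 + 4.5 + 3.6
 = 12.25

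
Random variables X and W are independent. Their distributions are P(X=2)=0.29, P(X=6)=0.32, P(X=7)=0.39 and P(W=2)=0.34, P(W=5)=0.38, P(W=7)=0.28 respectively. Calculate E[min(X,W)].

3.7138

E[min(X,W)] = Σ_x Σ_w min(x,w) · P(X=x)P(W=w)
 = 2·0.0986 + 2·0.1102 + 2·0.0812 + 2·0.1088 + 5·0.1216 + 6·0.0896 + 2·0.1326 + 5·0.1482 + 7·0.1092
 = 0.1972 + 0.2204 + 0.1624 + 0.2176 + 0.608 + 0.5376 + 0.2652 + 0.741 + 0.7644
 = 3.7138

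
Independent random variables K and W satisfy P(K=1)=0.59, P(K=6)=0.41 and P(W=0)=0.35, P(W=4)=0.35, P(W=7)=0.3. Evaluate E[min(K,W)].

1.6955

E[min(K,W)] = Σ_k Σ_w min(k,w) · P(K=k)P(W=w)
 = 0·0.2065 + 1·0.2065 + 1·0.177 + 0·0.1435 + 4·0.1435 + 6·0.123
 = 0 + 0.2065 + 0.177 + 0 + 0.574 + 0.738
 = 1.6955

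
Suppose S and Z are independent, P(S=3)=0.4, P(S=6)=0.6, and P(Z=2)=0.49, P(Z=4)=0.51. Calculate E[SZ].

14.496

E[SZ] = Σ_s Σ_z sz · P(S=s)P(Z=z)
 = 6·0.196 + 12·0.204 + 12·0.294 + 24·0.306
 = 1.176 + 2.448 + 3.528 + 7.344
 = 14.496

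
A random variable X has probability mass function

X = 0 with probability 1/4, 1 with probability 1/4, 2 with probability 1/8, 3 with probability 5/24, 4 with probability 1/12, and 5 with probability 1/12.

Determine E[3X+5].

E[3X+5] = Σ (3x+5)·P(X=x)
 = 5·1/4 + 8·1/4 + 11·1/8 + 14·5/24 + 17·1/12 + 20·1/12
 = 5/4 + 2 + 11/8 + 35/12 + 17/12 + 5/3
 = 85/8

10.625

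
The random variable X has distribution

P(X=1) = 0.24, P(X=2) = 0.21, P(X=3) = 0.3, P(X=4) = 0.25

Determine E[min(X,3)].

2.31

E[min(X,3)] = Σ min(x,3)·P(X=x)
 = 1·0.24 + 2·0.21 + 3·0.3 + 3·0.25
 = 0.24 + 0.42 + 0.9 + 0.75
 = 2.31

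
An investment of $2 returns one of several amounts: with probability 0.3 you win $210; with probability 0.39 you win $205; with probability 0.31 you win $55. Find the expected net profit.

158

E[payout] = 210·0.3 + 205·0.39 + 55·0.31
 = 63 + 79.95 + 17.05
 = 160
Net = 160 - 2 = 158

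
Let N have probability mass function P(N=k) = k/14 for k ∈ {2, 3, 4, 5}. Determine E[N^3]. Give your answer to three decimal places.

69.857

E[N^3] = Σ n^3·P(N=n)
 = 8·1/7 + 27·3/14 + 64·2/7 + 125·5/14
 = 8/7 + 81/14 + 128/7 + 625/14
 = 489/7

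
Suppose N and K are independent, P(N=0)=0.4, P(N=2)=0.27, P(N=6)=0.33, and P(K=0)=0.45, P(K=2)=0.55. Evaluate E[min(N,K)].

E[min(N,K)] = Σ_n Σ_k min(n,k) · P(N=n)P(K=k)
 = 0·0.18 + 0·0.22 + 0·0.1215 + 2·0.1485 + 0·0.1485 + 2·0.1815
 = 0 + 0 + 0 + 0.297 + 0 + 0.363
 = 0.66

0.66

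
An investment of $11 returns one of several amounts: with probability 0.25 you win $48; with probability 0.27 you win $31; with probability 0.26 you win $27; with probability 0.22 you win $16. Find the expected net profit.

E[payout] = 48·0.25 + 31·0.27 + 27·0.26 + 16·0.22
 = 12 + 8.37 + 7.02 + 3.52
 = 30.91
Net = 30.91 - 11 = 19.91

19.91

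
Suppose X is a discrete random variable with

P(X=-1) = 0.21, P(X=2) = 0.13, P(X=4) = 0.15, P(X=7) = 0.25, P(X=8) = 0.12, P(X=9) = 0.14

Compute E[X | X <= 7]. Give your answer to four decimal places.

P(X <= 7) = 0.21 + 0.13 + 0.15 + 0.25 = 0.74.
E[X | X <= 7] = [(-1)·0.21 + 2·0.13 + 4·0.15 + 7·0.25] / 0.74
 = 2.4 / 0.74
 = 120/37

3.2432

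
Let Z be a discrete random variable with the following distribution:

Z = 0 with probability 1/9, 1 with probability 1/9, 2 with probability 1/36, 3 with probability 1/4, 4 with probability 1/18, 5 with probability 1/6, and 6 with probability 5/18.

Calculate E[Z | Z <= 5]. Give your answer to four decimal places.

2.7308

P(Z <= 5) = 1/9 + 1/9 + 1/36 + 1/4 + 1/18 + 1/6 = 13/18.
E[Z | Z <= 5] = [0·1/9 + 1·1/9 + 2·1/36 + 3·1/4 + 4·1/18 + 5·1/6] / (13/18)
 = 71/36 / (13/18)
 = 71/26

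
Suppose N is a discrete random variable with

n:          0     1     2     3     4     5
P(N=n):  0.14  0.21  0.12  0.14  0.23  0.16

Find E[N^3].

E[N^3] = Σ n^3·P(N=n)
 = 0·0.14 + 1·0.21 + 8·0.12 + 27·0.14 + 64·0.23 + 125·0.16
 = 0 + 0.21 + 0.96 + 3.78 + 14.72 + 20
 = 39.67

39.67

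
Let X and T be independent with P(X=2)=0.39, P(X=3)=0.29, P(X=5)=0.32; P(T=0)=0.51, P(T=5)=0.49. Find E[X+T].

5.7

E[X+T] = Σ_x Σ_t (x+t) · P(X=x)P(T=t)
 = 2·0.1989 + 7·0.1911 + 3·0.1479 + 8·0.1421 + 5·0.1632 + 10·0.1568
 = 0.3978 + 1.3377 + 0.4437 + 1.1368 + 0.816 + 1.568
 = 5.7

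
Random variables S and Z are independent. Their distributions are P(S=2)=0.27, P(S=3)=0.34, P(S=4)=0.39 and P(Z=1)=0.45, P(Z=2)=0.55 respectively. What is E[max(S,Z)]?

3.12

E[max(S,Z)] = Σ_s Σ_z max(s,z) · P(S=s)P(Z=z)
 = 2·0.1215 + 2·0.1485 + 3·0.153 + 3·0.187 + 4·0.1755 + 4·0.2145
 = 0.243 + 0.297 + 0.459 + 0.561 + 0.702 + 0.858
 = 3.12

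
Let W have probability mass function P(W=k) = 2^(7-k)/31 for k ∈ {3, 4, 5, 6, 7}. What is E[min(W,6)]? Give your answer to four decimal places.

3.8065

E[min(W,6)] = Σ min(w,6)·P(W=w)
 = 3·16/31 + 4·8/31 + 5·4/31 + 6·2/31 + 6·1/31
 = 48/31 + 32/31 + 20/31 + 12/31 + 6/31
 = 118/31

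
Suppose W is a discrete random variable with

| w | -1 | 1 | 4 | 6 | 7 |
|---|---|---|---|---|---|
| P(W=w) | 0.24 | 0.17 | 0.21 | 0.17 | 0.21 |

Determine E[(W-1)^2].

E[(W-1)^2] = Σ (w-1)^2·P(W=w)
 = 4·0.24 + 0·0.17 + 9·0.21 + 25·0.17 + 36·0.21
 = 0.96 + 0 + 1.89 + 4.25 + 7.56
 = 14.66

14.66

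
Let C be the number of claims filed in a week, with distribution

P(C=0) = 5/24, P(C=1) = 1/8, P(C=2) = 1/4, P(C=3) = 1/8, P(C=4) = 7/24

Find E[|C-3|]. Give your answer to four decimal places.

1.4167

E[|C-3|] = Σ |c-3|·P(C=c)
 = 3·5/24 + 2·1/8 + 1·1/4 + 0·1/8 + 1·7/24
 = 5/8 + 1/4 + 1/4 + 0 + 7/24
 = 17/12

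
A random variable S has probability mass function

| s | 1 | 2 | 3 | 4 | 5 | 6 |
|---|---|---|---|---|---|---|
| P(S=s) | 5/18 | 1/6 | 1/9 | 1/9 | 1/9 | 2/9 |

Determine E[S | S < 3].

1.375

P(S < 3) = 5/18 + 1/6 = 4/9.
E[S | S < 3] = [1·5/18 + 2·1/6] / (4/9)
 = 11/18 / (4/9)
 = 11/8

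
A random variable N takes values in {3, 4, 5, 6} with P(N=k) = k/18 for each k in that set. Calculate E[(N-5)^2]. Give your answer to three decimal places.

1.222

E[(N-5)^2] = Σ (n-5)^2·P(N=n)
 = 4·1/6 + 1·2/9 + 0·5/18 + 1·1/3
 = 2/3 + 2/9 + 0 + 1/3
 = 11/9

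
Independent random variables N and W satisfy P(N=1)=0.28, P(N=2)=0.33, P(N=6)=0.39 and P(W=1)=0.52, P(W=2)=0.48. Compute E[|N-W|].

E[|N-W|] = Σ_n Σ_w |n-w| · P(N=n)P(W=w)
 = 0·0.1456 + 1·0.1344 + 1·0.1716 + 0·0.1584 + 5·0.2028 + 4·0.1872
 = 0 + 0.1344 + 0.1716 + 0 + 1.014 + 0.7488
 = 2.0688

2.0688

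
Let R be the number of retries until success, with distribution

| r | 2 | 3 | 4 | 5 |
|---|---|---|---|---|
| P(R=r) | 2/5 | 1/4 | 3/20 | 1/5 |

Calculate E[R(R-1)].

8.1

E[R(R-1)] = Σ r(r-1)·P(R=r)
 = 2·2/5 + 6·1/4 + 12·3/20 + 20·1/5
 = 4/5 + 3/2 + 9/5 + 4
 = 81/10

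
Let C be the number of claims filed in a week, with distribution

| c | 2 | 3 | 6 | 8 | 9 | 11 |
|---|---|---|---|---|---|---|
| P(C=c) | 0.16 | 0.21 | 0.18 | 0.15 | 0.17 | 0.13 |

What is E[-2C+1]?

-11.38

E[-2C+1] = Σ (-2c+1)·P(C=c)
 = (-3)·0.16 + (-5)·0.21 + (-11)·0.18 + (-15)·0.15 + (-17)·0.17 + (-21)·0.13
 = (-0.48) + (-1.05) + (-1.98) + (-2.25) + (-2.89) + (-2.73)
 = -11.38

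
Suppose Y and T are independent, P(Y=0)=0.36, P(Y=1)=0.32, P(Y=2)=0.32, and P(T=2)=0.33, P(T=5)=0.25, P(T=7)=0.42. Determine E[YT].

E[YT] = Σ_y Σ_t yt · P(Y=y)P(T=t)
 = 0·0.1188 + 0·0.09 + 0·0.1512 + 2·0.1056 + 5·0.08 + 7·0.1344 + 4·0.1056 + 10·0.08 + 14·0.1344
 = 0 + 0 + 0 + 0.2112 + 0.4 + 0.9408 + 0.4224 + 0.8 + 1.8816
 = 4.656

4.656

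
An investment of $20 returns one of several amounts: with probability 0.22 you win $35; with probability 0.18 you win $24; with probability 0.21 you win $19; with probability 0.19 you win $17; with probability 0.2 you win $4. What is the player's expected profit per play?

0.04

E[payout] = 35·0.22 + 24·0.18 + 19·0.21 + 17·0.19 + 4·0.2
 = 7.7 + 4.32 + 3.99 + 3.23 + 0.8
 = 20.04
Net = 20.04 - 20 = 0.04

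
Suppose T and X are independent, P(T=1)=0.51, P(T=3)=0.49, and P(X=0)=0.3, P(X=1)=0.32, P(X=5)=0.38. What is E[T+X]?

E[T+X] = Σ_t Σ_x (t+x) · P(T=t)P(X=x)
 = 1·0.153 + 2·0.1632 + 6·0.1938 + 3·0.147 + 4·0.1568 + 8·0.1862
 = 0.153 + 0.3264 + 1.1628 + 0.441 + 0.6272 + 1.4896
 = 4.2

4.2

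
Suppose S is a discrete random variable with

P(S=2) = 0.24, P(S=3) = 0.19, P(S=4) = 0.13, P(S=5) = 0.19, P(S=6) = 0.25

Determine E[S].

E[S] = Σ s·P(S=s)
 = 2·0.24 + 3·0.19 + 4·0.13 + 5·0.19 + 6·0.25
 = 0.48 + 0.57 + 0.52 + 0.95 + 1.5
 = 4.02

4.02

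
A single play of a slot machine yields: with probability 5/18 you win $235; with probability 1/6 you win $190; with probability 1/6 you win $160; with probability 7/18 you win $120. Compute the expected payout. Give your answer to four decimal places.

170.2778

E[payout] = 235·5/18 + 190·1/6 + 160·1/6 + 120·7/18
 = 1175/18 + 95/3 + 80/3 + 140/3
 = 3065/18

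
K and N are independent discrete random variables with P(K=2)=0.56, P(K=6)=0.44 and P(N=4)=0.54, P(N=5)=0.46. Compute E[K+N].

8.22

E[K+N] = Σ_k Σ_n (k+n) · P(K=k)P(N=n)
 = 6·0.3024 + 7·0.2576 + 10·0.2376 + 11·0.2024
 = 1.8144 + 1.8032 + 2.376 + 2.2264
 = 8.22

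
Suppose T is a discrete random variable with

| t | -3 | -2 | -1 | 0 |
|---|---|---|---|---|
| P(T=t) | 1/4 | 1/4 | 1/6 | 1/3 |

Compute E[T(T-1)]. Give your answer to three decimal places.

4.833

E[T(T-1)] = Σ t(t-1)·P(T=t)
 = 12·1/4 + 6·1/4 + 2·1/6 + 0·1/3
 = 3 + 3/2 + 1/3 + 0
 = 29/6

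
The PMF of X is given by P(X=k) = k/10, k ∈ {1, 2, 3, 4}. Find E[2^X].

9.8

E[2^X] = Σ 2^x·P(X=x)
 = 2·1/10 + 4·1/5 + 8·3/10 + 16·2/5
 = 1/5 + 4/5 + 12/5 + 32/5
 = 49/5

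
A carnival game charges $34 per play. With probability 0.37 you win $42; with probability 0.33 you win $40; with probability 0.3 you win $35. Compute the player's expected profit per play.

5.24

E[payout] = 42·0.37 + 40·0.33 + 35·0.3
 = 15.54 + 13.2 + 10.5
 = 39.24
Net = 39.24 - 34 = 5.24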